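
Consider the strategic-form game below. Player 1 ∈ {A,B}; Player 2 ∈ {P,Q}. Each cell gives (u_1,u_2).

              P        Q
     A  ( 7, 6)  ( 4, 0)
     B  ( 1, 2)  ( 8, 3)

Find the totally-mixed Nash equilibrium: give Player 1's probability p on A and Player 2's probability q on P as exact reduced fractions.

P1 mixes 1/7 on A; P2 mixes 2/5 on P

P1 indiff ⇒ q·7+(1-q)·4 = q·1+(1-q)·8 ⇒ q(6) = (1-q)(4) ⇒ q = 2/5
P2 indiff ⇒ p·6+(1-p)·2 = p·0+(1-p)·3 ⇒ p(6) = (1-p)(1) ⇒ p = 1/7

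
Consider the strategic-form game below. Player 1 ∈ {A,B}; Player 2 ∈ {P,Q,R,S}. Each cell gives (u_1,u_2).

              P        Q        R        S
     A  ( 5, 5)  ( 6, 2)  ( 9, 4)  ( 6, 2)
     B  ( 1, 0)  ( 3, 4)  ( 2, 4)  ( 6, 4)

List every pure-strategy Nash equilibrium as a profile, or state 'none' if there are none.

PSNE = {(A,P), (B,S)}

(A,P): NE
(A,Q): not NE [P2→P gives 5>2]
(A,R): not NE [P2→P gives 5>4]
(A,S): not NE [P2→P gives 5>2]
(B,P): not NE [P1→A gives 5>1; P2→S gives 4>0]
(B,Q): not NE [P1→A gives 6>3]
(B,R): not NE [P1→A gives 9>2]
(B,S): NE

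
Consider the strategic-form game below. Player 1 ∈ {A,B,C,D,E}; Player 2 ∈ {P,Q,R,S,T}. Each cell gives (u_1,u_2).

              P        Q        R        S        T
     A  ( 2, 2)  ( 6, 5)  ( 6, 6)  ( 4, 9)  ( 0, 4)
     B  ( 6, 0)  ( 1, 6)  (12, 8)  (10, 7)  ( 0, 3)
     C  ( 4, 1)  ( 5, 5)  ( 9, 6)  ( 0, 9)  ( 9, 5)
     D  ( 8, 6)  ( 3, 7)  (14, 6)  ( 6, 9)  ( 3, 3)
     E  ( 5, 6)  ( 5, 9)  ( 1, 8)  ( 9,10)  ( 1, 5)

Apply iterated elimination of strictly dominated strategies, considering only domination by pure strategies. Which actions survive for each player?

Remaining: P1:{B,D} P2:{R,S}

P2 drop P (Q beats it: A:5>2 B:6>0 C:5>1 D:7>6 E:9>6)
P2 drop Q (S beats it: A:9>5 B:7>6 C:9>5 D:9>7 E:10>9)
P1 drop A (D beats it: R:14>6 S:6>4 T:3>0)
P2 drop T (R beats it: B:8>3 C:6>5 D:6>3 E:8>5)
P1 drop C (B beats it: R:12>9 S:10>0)
P1 drop E (B beats it: R:12>1 S:10>9)
P1→{B,D} P2→{R,S}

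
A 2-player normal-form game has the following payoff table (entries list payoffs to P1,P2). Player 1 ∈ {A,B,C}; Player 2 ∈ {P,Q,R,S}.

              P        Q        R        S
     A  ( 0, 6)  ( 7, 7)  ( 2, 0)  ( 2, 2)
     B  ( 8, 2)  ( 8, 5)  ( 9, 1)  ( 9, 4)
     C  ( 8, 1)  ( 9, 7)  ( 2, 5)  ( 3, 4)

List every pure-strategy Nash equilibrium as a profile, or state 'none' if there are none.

(A,P): not NE [P1→C gives 8>0; P2→Q gives 7>6]
(A,Q): not NE [P1→C gives 9>7]
(A,R): not NE [P1→B gives 9>2; P2→Q gives 7>0]
(A,S): not NE [P1→B gives 9>2; P2→Q gives 7>2]
(B,P): not NE [P2→Q gives 5>2]
(B,Q): not NE [P1→C gives 9>8]
(B,R): not NE [P2→Q gives 5>1]
(B,S): not NE [P2→Q gives 5>4]
(C,P): not NE [P2→Q gives 7>1]
(C,Q): NE
(C,R): not NE [P1→B gives 9>2; P2→Q gives 7>5]
(C,S): not NE [P1→B gives 9>3; P2→Q gives 7>4]

NE set: (C,Q)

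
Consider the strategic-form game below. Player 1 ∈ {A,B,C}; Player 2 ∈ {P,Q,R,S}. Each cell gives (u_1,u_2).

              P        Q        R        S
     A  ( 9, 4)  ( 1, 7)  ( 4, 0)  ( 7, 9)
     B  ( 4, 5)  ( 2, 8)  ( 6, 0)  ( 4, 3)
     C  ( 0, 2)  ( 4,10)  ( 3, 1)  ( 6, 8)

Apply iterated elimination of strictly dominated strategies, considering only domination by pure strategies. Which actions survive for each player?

IESDS → P1:{A,C} P2:{Q,S}

P2 drop P (Q beats it: A:7>4 B:8>5 C:10>2)
P2 drop R (Q beats it: A:7>0 B:8>0 C:10>1)
P1 drop B (C beats it: Q:4>2 S:6>4)
P1→{A,C} P2→{Q,S}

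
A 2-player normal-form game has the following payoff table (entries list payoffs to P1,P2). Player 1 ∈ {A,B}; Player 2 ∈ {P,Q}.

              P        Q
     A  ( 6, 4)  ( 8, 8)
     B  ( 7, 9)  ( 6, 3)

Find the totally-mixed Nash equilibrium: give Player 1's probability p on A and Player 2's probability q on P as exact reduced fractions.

P1 indiff ⇒ q·6+(1-q)·8 = q·7+(1-q)·6 ⇒ q(-1) = (1-q)(-2) ⇒ q = 2/3
P2 indiff ⇒ p·4+(1-p)·9 = p·8+(1-p)·3 ⇒ p(-4) = (1-p)(-6) ⇒ p = 3/5

p=3/5, q=2/3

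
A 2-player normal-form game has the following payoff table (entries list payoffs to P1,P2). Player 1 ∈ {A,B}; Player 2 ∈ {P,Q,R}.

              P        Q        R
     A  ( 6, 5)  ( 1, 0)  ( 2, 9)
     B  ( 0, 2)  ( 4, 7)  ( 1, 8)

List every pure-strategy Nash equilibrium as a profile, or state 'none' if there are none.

PSNE = {(A,R)}

(A,P): not NE [P2→R gives 9>5]
(A,Q): not NE [P1→B gives 4>1; P2→R gives 9>0]
(A,R): NE
(B,P): not NE [P1→A gives 6>0; P2→R gives 8>2]
(B,Q): not NE [P2→R gives 8>7]
(B,R): not NE [P1→A gives 2>1]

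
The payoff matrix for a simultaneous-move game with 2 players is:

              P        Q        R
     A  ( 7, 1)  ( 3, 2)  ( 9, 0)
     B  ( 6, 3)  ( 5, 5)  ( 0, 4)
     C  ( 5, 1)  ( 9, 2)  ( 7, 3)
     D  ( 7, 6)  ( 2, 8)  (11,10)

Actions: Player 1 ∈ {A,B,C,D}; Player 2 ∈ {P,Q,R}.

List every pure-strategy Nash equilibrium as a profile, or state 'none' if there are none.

PSNE = {(D,R)}

(A,P): not NE [P2→Q gives 2>1]
(A,Q): not NE [P1→C gives 9>3]
(A,R): not NE [P1→D gives 11>9; P2→Q gives 2>0]
(B,P): not NE [P1→D gives 7>6; P2→Q gives 5>3]
(B,Q): not NE [P1→C gives 9>5]
(B,R): not NE [P1→D gives 11>0; P2→Q gives 5>4]
(C,P): not NE [P1→D gives 7>5; P2→R gives 3>1]
(C,Q): not NE [P2→R gives 3>2]
(C,R): not NE [P1→D gives 11>7]
(D,P): not NE [P2→R gives 10>6]
(D,Q): not NE [P1→C gives 9>2; P2→R gives 10>8]
(D,R): NE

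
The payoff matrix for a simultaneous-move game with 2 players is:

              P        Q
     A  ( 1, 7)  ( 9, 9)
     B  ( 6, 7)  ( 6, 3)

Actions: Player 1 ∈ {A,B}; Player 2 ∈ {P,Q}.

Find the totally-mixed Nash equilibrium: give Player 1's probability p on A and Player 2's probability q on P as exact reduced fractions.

P1 mixes 2/3 on A; P2 mixes 3/8 on P

P1 indiff ⇒ q·1+(1-q)·9 = q·6+(1-q)·6 ⇒ q(-5) = (1-q)(-3) ⇒ q = 3/8
P2 indiff ⇒ p·7+(1-p)·7 = p·9+(1-p)·3 ⇒ p(-2) = (1-p)(-4) ⇒ p = 2/3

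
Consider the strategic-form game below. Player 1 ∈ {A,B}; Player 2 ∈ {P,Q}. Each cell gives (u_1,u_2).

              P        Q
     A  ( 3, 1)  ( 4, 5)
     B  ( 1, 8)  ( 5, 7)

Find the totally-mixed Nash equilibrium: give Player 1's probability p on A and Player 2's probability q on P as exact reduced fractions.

P1 mixes 1/5 on A; P2 mixes 1/3 on P

P1 indiff ⇒ q·3+(1-q)·4 = q·1+(1-q)·5 ⇒ q(2) = (1-q)(1) ⇒ q = 1/3
P2 indiff ⇒ p·1+(1-p)·8 = p·5+(1-p)·7 ⇒ p(-4) = (1-p)(-1) ⇒ p = 1/5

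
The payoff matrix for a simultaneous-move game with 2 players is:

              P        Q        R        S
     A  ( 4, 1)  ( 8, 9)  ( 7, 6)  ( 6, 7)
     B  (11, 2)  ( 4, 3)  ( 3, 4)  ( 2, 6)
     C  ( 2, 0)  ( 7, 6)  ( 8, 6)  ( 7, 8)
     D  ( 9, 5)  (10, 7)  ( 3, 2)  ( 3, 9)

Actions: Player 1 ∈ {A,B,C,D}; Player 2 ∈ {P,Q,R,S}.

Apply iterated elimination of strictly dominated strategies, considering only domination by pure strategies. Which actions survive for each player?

Remaining: P1:{A,C,D} P2:{Q,S}

P2 drop P (Q beats it: A:9>1 B:3>2 C:6>0 D:7>5)
P1 drop B (A beats it: Q:8>4 R:7>3 S:6>2)
P2 drop R (S beats it: A:7>6 C:8>6 D:9>2)
P1→{A,C,D} P2→{Q,S}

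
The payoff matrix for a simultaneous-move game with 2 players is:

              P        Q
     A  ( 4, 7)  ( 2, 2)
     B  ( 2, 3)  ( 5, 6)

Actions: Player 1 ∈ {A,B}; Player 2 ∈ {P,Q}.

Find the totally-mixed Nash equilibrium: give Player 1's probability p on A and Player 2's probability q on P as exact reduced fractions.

P1 indiff ⇒ q·4+(1-q)·2 = q·2+(1-q)·5 ⇒ q(2) = (1-q)(3) ⇒ q = 3/5
P2 indiff ⇒ p·7+(1-p)·3 = p·2+(1-p)·6 ⇒ p(5) = (1-p)(3) ⇒ p = 3/8

(p,q) = (3/8, 3/5)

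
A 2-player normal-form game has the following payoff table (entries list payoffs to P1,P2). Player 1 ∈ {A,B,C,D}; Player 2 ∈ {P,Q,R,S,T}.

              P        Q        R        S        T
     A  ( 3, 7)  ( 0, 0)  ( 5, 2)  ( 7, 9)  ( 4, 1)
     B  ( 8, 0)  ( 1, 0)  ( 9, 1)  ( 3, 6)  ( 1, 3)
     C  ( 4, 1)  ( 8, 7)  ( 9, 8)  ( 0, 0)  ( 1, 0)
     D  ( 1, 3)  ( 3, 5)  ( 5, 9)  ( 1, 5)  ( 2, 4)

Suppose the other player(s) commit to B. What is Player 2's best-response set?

argmax u_2 = {S}

u_2(P vs B) = 0
u_2(Q vs B) = 0
u_2(R vs B) = 1
u_2(S vs B) = 6
u_2(T vs B) = 3
max payoff 6 at {S}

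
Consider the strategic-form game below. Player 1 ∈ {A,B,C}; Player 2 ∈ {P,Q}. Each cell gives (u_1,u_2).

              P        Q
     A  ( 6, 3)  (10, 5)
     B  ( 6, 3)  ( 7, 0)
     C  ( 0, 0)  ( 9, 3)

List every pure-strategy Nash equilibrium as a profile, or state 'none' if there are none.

Nash profiles: (A,Q), (B,P)

(A,P): not NE [P2→Q gives 5>3]
(A,Q): NE
(B,P): NE
(B,Q): not NE [P1→A gives 10>7; P2→P gives 3>0]
(C,P): not NE [P1→B gives 6>0; P2→Q gives 3>0]
(C,Q): not NE [P1→A gives 10>9]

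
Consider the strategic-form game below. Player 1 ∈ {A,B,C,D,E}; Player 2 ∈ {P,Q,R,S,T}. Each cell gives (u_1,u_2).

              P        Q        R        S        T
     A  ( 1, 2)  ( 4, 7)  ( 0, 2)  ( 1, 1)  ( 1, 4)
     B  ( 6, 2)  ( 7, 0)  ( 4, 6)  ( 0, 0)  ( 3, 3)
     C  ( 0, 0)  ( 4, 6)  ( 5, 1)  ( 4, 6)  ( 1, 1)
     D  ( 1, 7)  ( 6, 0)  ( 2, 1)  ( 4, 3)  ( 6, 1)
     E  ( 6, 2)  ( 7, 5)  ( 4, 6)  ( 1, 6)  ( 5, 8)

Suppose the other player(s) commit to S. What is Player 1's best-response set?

u_1(A vs S) = 1
u_1(B vs S) = 0
u_1(C vs S) = 4
u_1(D vs S) = 4
u_1(E vs S) = 1
max payoff 4 at {C,D}

BR_1 = {C,D}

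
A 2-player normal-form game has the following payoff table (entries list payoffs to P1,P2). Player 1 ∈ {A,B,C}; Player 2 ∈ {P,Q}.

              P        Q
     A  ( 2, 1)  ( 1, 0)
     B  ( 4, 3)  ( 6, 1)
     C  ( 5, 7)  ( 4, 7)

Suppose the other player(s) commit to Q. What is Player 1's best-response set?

BR_1 = {B}

u_1(A vs Q) = 1
u_1(B vs Q) = 6
u_1(C vs Q) = 4
max payoff 6 at {B}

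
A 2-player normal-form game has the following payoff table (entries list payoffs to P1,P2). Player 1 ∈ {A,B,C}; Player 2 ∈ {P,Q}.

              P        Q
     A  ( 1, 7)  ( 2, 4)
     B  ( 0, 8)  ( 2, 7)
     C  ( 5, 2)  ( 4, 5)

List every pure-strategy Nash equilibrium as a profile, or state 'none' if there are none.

(A,P): not NE [P1→C gives 5>1]
(A,Q): not NE [P1→C gives 4>2; P2→P gives 7>4]
(B,P): not NE [P1→C gives 5>0]
(B,Q): not NE [P1→C gives 4>2; P2→P gives 8>7]
(C,P): not NE [P2→Q gives 5>2]
(C,Q): NE

Nash profiles: (C,Q)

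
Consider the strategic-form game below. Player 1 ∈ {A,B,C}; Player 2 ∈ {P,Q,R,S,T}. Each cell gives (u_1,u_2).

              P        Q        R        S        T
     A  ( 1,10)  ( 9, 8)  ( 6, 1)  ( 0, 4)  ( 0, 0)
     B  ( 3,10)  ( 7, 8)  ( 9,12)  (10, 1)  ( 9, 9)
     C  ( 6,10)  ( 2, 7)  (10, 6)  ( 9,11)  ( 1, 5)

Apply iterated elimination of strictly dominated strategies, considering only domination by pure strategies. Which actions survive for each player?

P2 drop Q (P beats it: A:10>8 B:10>8 C:10>7)
P1 drop A (B beats it: P:3>1 R:9>6 S:10>0 T:9>0)
P2 drop T (P beats it: B:10>9 C:10>5)
P1→{B,C} P2→{P,R,S}

IESDS → P1:{B,C} P2:{P,R,S}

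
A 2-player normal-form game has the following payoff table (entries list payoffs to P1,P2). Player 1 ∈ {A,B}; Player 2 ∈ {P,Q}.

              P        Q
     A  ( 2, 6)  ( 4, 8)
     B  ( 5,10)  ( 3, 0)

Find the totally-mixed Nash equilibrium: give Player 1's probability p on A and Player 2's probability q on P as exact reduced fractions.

P1 indiff ⇒ q·2+(1-q)·4 = q·5+(1-q)·3 ⇒ q(-3) = (1-q)(-1) ⇒ q = 1/4
P2 indiff ⇒ p·6+(1-p)·10 = p·8+(1-p)·0 ⇒ p(-2) = (1-p)(-10) ⇒ p = 5/6

P1 mixes 5/6 on A; P2 mixes 1/4 on P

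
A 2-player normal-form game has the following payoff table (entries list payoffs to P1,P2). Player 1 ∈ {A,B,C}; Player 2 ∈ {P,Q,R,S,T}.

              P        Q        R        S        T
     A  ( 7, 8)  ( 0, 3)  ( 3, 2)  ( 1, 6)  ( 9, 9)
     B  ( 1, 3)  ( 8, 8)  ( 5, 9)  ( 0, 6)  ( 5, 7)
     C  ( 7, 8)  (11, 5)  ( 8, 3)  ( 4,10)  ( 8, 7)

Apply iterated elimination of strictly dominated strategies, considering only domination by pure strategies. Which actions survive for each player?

P1 drop B (C beats it: P:7>1 Q:11>8 R:8>5 S:4>0 T:8>5)
P2 drop Q (P beats it: A:8>3 C:8>5)
P2 drop R (P beats it: A:8>2 C:8>3)
P1→{A,C} P2→{P,S,T}

Survivors P1:{A,C} P2:{P,S,T}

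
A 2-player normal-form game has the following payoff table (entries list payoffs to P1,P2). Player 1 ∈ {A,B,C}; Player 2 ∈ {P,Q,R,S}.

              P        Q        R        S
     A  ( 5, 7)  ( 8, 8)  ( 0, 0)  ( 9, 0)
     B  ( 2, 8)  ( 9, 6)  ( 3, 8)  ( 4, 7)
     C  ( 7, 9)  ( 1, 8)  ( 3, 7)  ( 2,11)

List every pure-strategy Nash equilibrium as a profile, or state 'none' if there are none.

(A,P): not NE [P1→C gives 7>5; P2→Q gives 8>7]
(A,Q): not NE [P1→B gives 9>8]
(A,R): not NE [P1→C gives 3>0; P2→Q gives 8>0]
(A,S): not NE [P2→Q gives 8>0]
(B,P): not NE [P1→C gives 7>2]
(B,Q): not NE [P2→R gives 8>6]
(B,R): NE
(B,S): not NE [P1→A gives 9>4; P2→R gives 8>7]
(C,P): not NE [P2→S gives 11>9]
(C,Q): not NE [P1→B gives 9>1; P2→S gives 11>8]
(C,R): not NE [P2→S gives 11>7]
(C,S): not NE [P1→A gives 9>2]

PSNE = {(B,R)}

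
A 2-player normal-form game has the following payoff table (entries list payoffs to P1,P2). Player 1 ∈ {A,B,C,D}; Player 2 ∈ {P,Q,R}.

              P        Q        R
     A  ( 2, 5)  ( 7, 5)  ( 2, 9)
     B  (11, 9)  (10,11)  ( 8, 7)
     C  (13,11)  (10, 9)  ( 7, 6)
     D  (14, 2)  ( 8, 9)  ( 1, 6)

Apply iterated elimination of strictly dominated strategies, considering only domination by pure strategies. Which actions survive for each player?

P1 drop A (B beats it: P:11>2 Q:10>7 R:8>2)
P2 drop R (Q beats it: B:11>7 C:9>6 D:9>6)
P1→{B,C,D} P2→{P,Q}

Survivors P1:{B,C,D} P2:{P,Q}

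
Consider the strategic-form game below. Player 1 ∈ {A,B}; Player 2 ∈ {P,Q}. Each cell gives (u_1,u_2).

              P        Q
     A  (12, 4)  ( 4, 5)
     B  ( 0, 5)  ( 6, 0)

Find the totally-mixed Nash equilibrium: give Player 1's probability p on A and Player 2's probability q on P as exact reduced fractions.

P1 mixes 5/6 on A; P2 mixes 1/7 on P

P1 indiff ⇒ q·12+(1-q)·4 = q·0+(1-q)·6 ⇒ q(12) = (1-q)(2) ⇒ q = 1/7
P2 indiff ⇒ p·4+(1-p)·5 = p·5+(1-p)·0 ⇒ p(-1) = (1-p)(-5) ⇒ p = 5/6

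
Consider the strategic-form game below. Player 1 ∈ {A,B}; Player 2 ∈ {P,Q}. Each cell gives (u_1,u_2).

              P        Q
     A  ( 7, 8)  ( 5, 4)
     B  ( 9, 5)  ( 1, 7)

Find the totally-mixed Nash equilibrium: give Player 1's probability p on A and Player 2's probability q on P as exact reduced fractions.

P1 indiff ⇒ q·7+(1-q)·5 = q·9+(1-q)·1 ⇒ q(-2) = (1-q)(-4) ⇒ q = 2/3
P2 indiff ⇒ p·8+(1-p)·5 = p·4+(1-p)·7 ⇒ p(4) = (1-p)(2) ⇒ p = 1/3

p=1/3, q=2/3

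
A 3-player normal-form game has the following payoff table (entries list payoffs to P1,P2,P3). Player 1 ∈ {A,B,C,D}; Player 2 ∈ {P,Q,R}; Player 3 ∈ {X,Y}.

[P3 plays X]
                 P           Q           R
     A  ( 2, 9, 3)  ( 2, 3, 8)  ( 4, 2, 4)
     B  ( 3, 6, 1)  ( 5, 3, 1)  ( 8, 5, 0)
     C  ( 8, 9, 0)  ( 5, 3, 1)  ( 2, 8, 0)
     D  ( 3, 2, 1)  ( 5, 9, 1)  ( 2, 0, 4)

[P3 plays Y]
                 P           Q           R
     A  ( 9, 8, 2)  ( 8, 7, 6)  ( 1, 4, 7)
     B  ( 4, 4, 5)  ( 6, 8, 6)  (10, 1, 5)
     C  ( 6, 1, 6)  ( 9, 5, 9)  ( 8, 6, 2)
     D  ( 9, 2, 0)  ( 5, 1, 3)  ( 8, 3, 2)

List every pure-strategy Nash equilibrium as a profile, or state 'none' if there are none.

Equilibria: none

(A,P,X): not NE [P1→C gives 8>2]
(A,P,Y): not NE [P3→X gives 3>2]
(A,Q,X): not NE [P1→D gives 5>2; P2→P gives 9>3]
(A,Q,Y): not NE [P1→C gives 9>8; P2→P gives 8>7; P3→X gives 8>6]
(A,R,X): not NE [P1→B gives 8>4; P2→P gives 9>2; P3→Y gives 7>4]
(A,R,Y): not NE [P1→B gives 10>1; P2→P gives 8>4]
(B,P,X): not NE [P1→C gives 8>3; P3→Y gives 5>1]
(B,P,Y): not NE [P1→D gives 9>4; P2→Q gives 8>4]
(B,Q,X): not NE [P2→P gives 6>3; P3→Y gives 6>1]
(B,Q,Y): not NE [P1→C gives 9>6]
(B,R,X): not NE [P2→P gives 6>5; P3→Y gives 5>0]
(B,R,Y): not NE [P2→Q gives 8>1]
(C,P,X): not NE [P3→Y gives 6>0]
(C,P,Y): not NE [P1→D gives 9>6; P2→R gives 6>1]
(C,Q,X): not NE [P2→P gives 9>3; P3→Y gives 9>1]
(C,Q,Y): not NE [P2→R gives 6>5]
(C,R,X): not NE [P1→B gives 8>2; P2→P gives 9>8; P3→Y gives 2>0]
(C,R,Y): not NE [P1→B gives 10>8]
(D,P,X): not NE [P1→C gives 8>3; P2→Q gives 9>2]
(D,P,Y): not NE [P2→R gives 3>2; P3→X gives 1>0]
(D,Q,X): not NE [P3→Y gives 3>1]
(D,Q,Y): not NE [P1→C gives 9>5; P2→R gives 3>1]
(D,R,X): not NE [P1→B gives 8>2; P2→Q gives 9>0]
(D,R,Y): not NE [P1→B gives 10>8; P3→X gives 4>2]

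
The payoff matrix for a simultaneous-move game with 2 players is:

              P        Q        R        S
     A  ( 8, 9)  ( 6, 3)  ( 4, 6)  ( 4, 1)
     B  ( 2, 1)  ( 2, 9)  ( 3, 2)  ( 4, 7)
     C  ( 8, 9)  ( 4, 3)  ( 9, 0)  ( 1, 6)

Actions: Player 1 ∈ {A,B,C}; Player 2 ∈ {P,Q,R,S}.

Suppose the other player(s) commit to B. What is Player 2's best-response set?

P2 best: {Q}

u_2(P vs B) = 1
u_2(Q vs B) = 9
u_2(R vs B) = 2
u_2(S vs B) = 7
max payoff 9 at {Q}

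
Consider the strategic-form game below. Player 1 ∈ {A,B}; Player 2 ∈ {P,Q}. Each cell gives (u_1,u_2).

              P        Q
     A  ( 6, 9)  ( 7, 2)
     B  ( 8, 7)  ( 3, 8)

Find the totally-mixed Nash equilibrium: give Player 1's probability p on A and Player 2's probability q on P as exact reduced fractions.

P1 indiff ⇒ q·6+(1-q)·7 = q·8+(1-q)·3 ⇒ q(-2) = (1-q)(-4) ⇒ q = 2/3
P2 indiff ⇒ p·9+(1-p)·7 = p·2+(1-p)·8 ⇒ p(7) = (1-p)(1) ⇒ p = 1/8

(p,q) = (1/8, 2/3)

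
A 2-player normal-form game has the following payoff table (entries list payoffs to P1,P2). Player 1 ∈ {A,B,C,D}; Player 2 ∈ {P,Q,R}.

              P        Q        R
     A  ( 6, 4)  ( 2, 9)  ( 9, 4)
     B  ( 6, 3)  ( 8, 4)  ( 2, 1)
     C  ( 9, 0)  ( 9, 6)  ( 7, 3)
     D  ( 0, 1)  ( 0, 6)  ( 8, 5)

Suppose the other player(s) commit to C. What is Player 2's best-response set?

P2 best: {Q}

u_2(P vs C) = 0
u_2(Q vs C) = 6
u_2(R vs C) = 3
max payoff 6 at {Q}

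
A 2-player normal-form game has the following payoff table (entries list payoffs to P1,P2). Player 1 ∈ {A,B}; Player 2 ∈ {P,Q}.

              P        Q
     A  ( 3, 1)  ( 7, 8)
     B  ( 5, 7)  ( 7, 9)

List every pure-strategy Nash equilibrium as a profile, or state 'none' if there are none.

NE set: (A,Q), (B,Q)

(A,P): not NE [P1→B gives 5>3; P2→Q gives 8>1]
(A,Q): NE
(B,P): not NE [P2→Q gives 9>7]
(B,Q): NE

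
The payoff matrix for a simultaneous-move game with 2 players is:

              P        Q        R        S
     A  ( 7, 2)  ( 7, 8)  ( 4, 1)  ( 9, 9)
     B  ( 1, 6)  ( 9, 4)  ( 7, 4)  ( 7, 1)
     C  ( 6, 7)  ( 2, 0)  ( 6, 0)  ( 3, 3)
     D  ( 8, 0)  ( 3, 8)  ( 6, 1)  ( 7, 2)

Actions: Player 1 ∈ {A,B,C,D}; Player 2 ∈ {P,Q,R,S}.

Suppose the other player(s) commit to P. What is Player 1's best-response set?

BR_1 = {D}

u_1(A vs P) = 7
u_1(B vs P) = 1
u_1(C vs P) = 6
u_1(D vs P) = 8
max payoff 8 at {D}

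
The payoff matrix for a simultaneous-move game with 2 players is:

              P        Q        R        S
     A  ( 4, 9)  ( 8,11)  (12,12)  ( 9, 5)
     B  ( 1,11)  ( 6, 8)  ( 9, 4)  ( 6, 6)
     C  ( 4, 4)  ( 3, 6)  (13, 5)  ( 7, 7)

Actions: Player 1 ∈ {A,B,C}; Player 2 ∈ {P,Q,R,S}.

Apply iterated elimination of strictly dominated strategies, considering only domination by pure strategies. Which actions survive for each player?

P1 drop B (A beats it: P:4>1 Q:8>6 R:12>9 S:9>6)
P2 drop P (Q beats it: A:11>9 C:6>4)
P1→{A,C} P2→{Q,R,S}

Survivors P1:{A,C} P2:{Q,R,S}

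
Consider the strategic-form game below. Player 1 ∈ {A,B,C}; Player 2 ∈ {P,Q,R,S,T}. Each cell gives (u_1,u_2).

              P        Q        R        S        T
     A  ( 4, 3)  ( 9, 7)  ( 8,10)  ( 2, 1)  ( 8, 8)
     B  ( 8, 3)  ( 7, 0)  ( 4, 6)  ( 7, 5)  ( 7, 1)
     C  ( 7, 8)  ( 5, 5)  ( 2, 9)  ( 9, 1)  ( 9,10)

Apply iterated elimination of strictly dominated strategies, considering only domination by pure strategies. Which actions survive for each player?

Remaining: P1:{A,C} P2:{R,T}

P2 drop P (R beats it: A:10>3 B:6>3 C:9>8)
P2 drop Q (R beats it: A:10>7 B:6>0 C:9>5)
P2 drop S (R beats it: A:10>1 B:6>5 C:9>1)
P1 drop B (A beats it: R:8>4 T:8>7)
P1→{A,C} P2→{R,T}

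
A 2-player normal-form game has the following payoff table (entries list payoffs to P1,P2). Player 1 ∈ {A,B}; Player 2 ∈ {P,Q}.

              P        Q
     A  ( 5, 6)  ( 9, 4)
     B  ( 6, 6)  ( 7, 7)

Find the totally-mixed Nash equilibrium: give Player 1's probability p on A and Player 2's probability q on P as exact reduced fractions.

P1 indiff ⇒ q·5+(1-q)·9 = q·6+(1-q)·7 ⇒ q(-1) = (1-q)(-2) ⇒ q = 2/3
P2 indiff ⇒ p·6+(1-p)·6 = p·4+(1-p)·7 ⇒ p(2) = (1-p)(1) ⇒ p = 1/3

(p,q) = (1/3, 2/3)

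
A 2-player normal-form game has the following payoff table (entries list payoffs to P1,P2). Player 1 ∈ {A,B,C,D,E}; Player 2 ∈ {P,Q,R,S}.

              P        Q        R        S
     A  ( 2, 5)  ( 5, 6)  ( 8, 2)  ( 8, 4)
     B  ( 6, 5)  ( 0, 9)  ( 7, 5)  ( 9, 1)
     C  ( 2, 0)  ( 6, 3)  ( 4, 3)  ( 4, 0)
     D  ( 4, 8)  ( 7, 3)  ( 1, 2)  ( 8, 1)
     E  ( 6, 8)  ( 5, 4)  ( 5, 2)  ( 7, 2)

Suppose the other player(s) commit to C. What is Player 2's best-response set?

argmax u_2 = {Q,R}

u_2(P vs C) = 0
u_2(Q vs C) = 3
u_2(R vs C) = 3
u_2(S vs C) = 0
max payoff 3 at {Q,R}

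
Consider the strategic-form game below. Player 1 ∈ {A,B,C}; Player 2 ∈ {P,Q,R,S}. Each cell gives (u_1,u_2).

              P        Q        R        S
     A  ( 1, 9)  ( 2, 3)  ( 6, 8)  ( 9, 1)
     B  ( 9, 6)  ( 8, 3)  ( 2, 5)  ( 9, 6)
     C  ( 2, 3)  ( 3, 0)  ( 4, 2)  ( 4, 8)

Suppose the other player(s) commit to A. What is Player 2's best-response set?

u_2(P vs A) = 9
u_2(Q vs A) = 3
u_2(R vs A) = 8
u_2(S vs A) = 1
max payoff 9 at {P}

P2 best: {P}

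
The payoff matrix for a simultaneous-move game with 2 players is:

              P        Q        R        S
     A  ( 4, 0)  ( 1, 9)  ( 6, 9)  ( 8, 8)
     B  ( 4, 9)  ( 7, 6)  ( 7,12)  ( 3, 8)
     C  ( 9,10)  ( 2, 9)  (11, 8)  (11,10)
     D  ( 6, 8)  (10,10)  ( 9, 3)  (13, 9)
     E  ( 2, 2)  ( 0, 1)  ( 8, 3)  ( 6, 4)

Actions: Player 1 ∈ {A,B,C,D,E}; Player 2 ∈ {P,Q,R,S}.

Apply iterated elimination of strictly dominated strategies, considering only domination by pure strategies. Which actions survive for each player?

P1 drop A (C beats it: P:9>4 Q:2>1 R:11>6 S:11>8)
P1 drop B (D beats it: P:6>4 Q:10>7 R:9>7 S:13>3)
P1 drop E (C beats it: P:9>2 Q:2>0 R:11>8 S:11>6)
P2 drop R (P beats it: C:10>8 D:8>3)
P1→{C,D} P2→{P,Q,S}

Remaining: P1:{C,D} P2:{P,Q,S}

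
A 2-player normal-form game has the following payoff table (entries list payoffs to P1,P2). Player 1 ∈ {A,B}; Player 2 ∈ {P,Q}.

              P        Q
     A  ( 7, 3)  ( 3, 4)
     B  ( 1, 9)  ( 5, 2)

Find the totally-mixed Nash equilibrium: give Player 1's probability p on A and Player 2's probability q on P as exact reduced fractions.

P1 indiff ⇒ q·7+(1-q)·3 = q·1+(1-q)·5 ⇒ q(6) = (1-q)(2) ⇒ q = 1/4
P2 indiff ⇒ p·3+(1-p)·9 = p·4+(1-p)·2 ⇒ p(-1) = (1-p)(-7) ⇒ p = 7/8

p=7/8, q=1/4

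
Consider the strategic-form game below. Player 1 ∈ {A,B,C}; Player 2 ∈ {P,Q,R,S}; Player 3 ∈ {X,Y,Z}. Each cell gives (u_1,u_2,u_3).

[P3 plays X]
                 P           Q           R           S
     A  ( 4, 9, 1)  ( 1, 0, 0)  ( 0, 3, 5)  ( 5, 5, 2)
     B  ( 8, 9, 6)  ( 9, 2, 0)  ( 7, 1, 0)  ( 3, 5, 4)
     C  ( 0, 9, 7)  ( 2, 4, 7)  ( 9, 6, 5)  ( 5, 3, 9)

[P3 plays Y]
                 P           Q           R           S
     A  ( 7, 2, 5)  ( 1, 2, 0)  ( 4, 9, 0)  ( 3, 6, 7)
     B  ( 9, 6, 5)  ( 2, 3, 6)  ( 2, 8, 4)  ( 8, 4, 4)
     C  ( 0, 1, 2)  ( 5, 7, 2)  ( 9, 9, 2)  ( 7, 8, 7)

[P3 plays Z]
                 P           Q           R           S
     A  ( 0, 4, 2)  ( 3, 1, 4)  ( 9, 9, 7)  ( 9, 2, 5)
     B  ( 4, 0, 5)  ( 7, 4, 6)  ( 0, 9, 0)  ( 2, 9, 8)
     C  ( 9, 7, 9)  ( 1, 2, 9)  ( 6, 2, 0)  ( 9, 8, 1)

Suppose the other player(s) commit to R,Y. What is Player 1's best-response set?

u_1(A vs R,Y) = 4
u_1(B vs R,Y) = 2
u_1(C vs R,Y) = 9
max payoff 9 at {C}

argmax u_1 = {C}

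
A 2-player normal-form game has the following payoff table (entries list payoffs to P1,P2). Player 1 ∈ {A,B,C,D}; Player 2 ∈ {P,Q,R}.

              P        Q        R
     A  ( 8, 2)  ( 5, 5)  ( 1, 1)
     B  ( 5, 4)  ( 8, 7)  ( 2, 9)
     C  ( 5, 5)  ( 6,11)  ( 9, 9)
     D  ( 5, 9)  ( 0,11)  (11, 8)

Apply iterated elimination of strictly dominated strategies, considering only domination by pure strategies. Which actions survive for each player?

Survivors P1:{B,C,D} P2:{Q,R}

P2 drop P (Q beats it: A:5>2 B:7>4 C:11>5 D:11>9)
P1 drop A (B beats it: Q:8>5 R:2>1)
P1→{B,C,D} P2→{Q,R}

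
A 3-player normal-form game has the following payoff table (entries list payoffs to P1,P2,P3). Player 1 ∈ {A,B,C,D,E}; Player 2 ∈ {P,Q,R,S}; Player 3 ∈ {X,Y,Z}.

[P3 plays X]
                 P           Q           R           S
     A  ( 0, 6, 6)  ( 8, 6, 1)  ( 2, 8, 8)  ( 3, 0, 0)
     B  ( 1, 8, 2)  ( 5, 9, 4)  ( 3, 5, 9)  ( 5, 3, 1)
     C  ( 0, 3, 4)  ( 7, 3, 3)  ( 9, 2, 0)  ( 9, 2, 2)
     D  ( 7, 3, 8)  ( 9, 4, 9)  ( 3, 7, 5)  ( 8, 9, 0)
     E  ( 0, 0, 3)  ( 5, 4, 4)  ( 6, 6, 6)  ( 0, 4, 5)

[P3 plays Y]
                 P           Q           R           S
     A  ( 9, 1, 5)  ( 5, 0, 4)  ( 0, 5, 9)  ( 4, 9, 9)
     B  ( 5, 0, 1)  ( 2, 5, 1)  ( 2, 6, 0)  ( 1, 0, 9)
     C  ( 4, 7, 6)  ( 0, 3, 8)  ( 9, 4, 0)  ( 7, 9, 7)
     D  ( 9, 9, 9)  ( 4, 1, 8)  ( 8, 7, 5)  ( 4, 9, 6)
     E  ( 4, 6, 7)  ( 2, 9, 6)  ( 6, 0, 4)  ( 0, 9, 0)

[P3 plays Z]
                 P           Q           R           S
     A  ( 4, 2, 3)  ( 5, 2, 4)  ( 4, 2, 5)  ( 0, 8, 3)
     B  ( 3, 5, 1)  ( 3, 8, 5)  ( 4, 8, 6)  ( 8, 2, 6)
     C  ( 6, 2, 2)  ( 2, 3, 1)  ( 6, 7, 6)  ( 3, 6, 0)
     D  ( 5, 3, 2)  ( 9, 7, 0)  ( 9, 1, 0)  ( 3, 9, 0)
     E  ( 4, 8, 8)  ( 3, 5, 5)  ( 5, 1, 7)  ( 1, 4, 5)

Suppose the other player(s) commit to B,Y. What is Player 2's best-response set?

u_2(P vs B,Y) = 0
u_2(Q vs B,Y) = 5
u_2(R vs B,Y) = 6
u_2(S vs B,Y) = 0
max payoff 6 at {R}

BR_2 = {R}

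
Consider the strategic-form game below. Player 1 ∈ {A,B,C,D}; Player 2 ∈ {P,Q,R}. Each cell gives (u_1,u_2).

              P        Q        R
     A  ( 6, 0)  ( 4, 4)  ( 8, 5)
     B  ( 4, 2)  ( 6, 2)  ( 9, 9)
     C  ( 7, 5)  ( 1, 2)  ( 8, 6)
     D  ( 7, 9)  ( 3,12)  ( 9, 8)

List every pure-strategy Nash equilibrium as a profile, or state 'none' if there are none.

(A,P): not NE [P1→D gives 7>6; P2→R gives 5>0]
(A,Q): not NE [P1→B gives 6>4; P2→R gives 5>4]
(A,R): not NE [P1→D gives 9>8]
(B,P): not NE [P1→D gives 7>4; P2→R gives 9>2]
(B,Q): not NE [P2→R gives 9>2]
(B,R): NE
(C,P): not NE [P2→R gives 6>5]
(C,Q): not NE [P1→B gives 6>1; P2→R gives 6>2]
(C,R): not NE [P1→D gives 9>8]
(D,P): not NE [P2→Q gives 12>9]
(D,Q): not NE [P1→B gives 6>3]
(D,R): not NE [P2→Q gives 12>8]

NE set: (B,R)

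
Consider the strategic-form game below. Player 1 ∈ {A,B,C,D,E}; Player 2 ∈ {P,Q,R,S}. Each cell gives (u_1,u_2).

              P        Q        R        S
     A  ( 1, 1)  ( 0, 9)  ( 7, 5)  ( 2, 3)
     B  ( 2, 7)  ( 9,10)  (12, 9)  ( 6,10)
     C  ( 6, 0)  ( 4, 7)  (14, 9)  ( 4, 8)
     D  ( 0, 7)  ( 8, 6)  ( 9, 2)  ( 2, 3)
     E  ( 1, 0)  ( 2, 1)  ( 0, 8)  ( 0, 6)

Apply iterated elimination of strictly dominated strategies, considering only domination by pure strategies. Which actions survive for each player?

Remaining: P1:{B,C} P2:{Q,R,S}

P1 drop A (B beats it: P:2>1 Q:9>0 R:12>7 S:6>2)
P1 drop D (B beats it: P:2>0 Q:9>8 R:12>9 S:6>2)
P1 drop E (B beats it: P:2>1 Q:9>2 R:12>0 S:6>0)
P2 drop P (Q beats it: B:10>7 C:7>0)
P1→{B,C} P2→{Q,R,S}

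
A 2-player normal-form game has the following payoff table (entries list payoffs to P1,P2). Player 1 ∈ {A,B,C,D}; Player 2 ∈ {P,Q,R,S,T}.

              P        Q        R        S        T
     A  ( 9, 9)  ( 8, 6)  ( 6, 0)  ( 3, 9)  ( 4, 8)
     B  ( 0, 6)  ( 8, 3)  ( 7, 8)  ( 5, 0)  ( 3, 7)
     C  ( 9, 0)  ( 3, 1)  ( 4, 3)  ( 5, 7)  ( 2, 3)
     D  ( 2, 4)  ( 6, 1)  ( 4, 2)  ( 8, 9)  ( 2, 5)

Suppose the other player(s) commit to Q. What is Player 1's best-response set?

u_1(A vs Q) = 8
u_1(B vs Q) = 8
u_1(C vs Q) = 3
u_1(D vs Q) = 6
max payoff 8 at {A,B}

BR_1 = {A,B}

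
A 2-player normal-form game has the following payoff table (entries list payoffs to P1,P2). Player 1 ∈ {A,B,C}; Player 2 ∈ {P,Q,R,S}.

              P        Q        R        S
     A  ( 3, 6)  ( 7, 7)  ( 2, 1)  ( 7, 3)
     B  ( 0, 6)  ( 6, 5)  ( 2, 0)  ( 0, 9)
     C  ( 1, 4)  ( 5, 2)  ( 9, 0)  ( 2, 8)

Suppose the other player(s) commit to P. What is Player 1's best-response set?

BR_1 = {A}

u_1(A vs P) = 3
u_1(B vs P) = 0
u_1(C vs P) = 1
max payoff 3 at {A}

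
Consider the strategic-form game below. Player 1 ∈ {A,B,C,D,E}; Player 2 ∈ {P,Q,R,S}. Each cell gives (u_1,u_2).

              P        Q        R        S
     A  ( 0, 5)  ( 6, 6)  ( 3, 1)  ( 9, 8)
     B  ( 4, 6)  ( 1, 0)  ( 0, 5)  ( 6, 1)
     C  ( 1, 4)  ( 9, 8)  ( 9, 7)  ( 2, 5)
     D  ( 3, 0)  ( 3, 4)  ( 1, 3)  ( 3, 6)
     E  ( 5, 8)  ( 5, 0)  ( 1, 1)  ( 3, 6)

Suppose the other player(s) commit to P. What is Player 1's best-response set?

u_1(A vs P) = 0
u_1(B vs P) = 4
u_1(C vs P) = 1
u_1(D vs P) = 3
u_1(E vs P) = 5
max payoff 5 at {E}

BR_1 = {E}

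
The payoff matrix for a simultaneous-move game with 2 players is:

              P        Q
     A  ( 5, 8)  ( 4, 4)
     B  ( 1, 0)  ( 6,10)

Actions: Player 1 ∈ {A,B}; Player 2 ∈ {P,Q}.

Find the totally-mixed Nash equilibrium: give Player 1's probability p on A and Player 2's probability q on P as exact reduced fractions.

P1 indiff ⇒ q·5+(1-q)·4 = q·1+(1-q)·6 ⇒ q(4) = (1-q)(2) ⇒ q = 1/3
P2 indiff ⇒ p·8+(1-p)·0 = p·4+(1-p)·10 ⇒ p(4) = (1-p)(10) ⇒ p = 5/7

(p,q) = (5/7, 1/3)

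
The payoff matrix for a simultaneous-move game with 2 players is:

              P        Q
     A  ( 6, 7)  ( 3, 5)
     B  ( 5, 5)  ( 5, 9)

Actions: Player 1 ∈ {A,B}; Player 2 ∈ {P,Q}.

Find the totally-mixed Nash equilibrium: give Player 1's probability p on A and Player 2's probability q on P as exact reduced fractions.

P1 indiff ⇒ q·6+(1-q)·3 = q·5+(1-q)·5 ⇒ q(1) = (1-q)(2) ⇒ q = 2/3
P2 indiff ⇒ p·7+(1-p)·5 = p·5+(1-p)·9 ⇒ p(2) = (1-p)(4) ⇒ p = 2/3

(p,q) = (2/3, 2/3)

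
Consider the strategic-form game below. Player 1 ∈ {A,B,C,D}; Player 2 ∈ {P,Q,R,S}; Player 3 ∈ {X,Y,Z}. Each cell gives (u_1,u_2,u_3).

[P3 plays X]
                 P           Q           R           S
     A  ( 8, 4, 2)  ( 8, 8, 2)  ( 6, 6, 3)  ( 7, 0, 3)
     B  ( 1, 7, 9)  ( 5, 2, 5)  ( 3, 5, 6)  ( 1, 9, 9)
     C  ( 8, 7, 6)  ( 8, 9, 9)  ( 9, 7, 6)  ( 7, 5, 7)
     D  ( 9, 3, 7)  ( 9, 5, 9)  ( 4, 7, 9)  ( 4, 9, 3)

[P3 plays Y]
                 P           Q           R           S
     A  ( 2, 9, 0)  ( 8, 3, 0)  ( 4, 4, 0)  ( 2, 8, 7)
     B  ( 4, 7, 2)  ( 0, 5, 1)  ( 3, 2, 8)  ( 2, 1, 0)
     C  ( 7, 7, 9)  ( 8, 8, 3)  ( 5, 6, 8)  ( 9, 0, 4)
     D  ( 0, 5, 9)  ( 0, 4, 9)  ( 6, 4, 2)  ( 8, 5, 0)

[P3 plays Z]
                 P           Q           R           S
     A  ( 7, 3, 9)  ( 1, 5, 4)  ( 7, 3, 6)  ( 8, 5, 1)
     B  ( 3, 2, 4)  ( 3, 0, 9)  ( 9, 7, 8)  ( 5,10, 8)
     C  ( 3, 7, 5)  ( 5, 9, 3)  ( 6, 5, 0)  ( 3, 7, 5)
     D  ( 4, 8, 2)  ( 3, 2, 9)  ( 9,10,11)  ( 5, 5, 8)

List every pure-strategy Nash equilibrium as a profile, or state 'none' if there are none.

(A,P,X): not NE [P1→D gives 9>8; P2→Q gives 8>4; P3→Z gives 9>2]
(A,P,Y): not NE [P1→C gives 7>2; P3→Z gives 9>0]
(A,P,Z): not NE [P2→S gives 5>3]
(A,Q,X): not NE [P1→D gives 9>8; P3→Z gives 4>2]
(A,Q,Y): not NE [P2→P gives 9>3; P3→Z gives 4>0]
(A,Q,Z): not NE [P1→C gives 5>1]
(A,R,X): not NE [P1→C gives 9>6; P2→Q gives 8>6; P3→Z gives 6>3]
(A,R,Y): not NE [P1→D gives 6>4; P2→P gives 9>4; P3→Z gives 6>0]
(A,R,Z): not NE [P1→D gives 9>7; P2→S gives 5>3]
(A,S,X): not NE [P2→Q gives 8>0; P3→Y gives 7>3]
(A,S,Y): not NE [P1→C gives 9>2; P2→P gives 9>8]
(A,S,Z): not NE [P3→Y gives 7>1]
(B,P,X): not NE [P1→D gives 9>1; P2→S gives 9>7]
(B,P,Y): not NE [P1→C gives 7>4; P3→X gives 9>2]
(B,P,Z): not NE [P1→A gives 7>3; P2→S gives 10>2; P3→X gives 9>4]
(B,Q,X): not NE [P1→D gives 9>5; P2→S gives 9>2; P3→Z gives 9>5]
(B,Q,Y): not NE [P1→C gives 8>0; P2→P gives 7>5; P3→Z gives 9>1]
(B,Q,Z): not NE [P1→C gives 5>3; P2→S gives 10>0]
(B,R,X): not NE [P1→C gives 9>3; P2→S gives 9>5; P3→Z gives 8>6]
(B,R,Y): not NE [P1→D gives 6>3; P2→P gives 7>2]
(B,R,Z): not NE [P2→S gives 10>7]
(B,S,X): not NE [P1→C gives 7>1]
(B,S,Y): not NE [P1→C gives 9>2; P2→P gives 7>1; P3→X gives 9>0]
(B,S,Z): not NE [P1→A gives 8>5; P3→X gives 9>8]
(C,P,X): not NE [P1→D gives 9>8; P2→Q gives 9>7; P3→Y gives 9>6]
(C,P,Y): not NE [P2→Q gives 8>7]
(C,P,Z): not NE [P1→A gives 7>3; P2→Q gives 9>7; P3→Y gives 9>5]
(C,Q,X): not NE [P1→D gives 9>8]
(C,Q,Y): not NE [P3→X gives 9>3]
(C,Q,Z): not NE [P3→X gives 9>3]
(C,R,X): not NE [P2→Q gives 9>7; P3→Y gives 8>6]
(C,R,Y): not NE [P1→D gives 6>5; P2→Q gives 8>6]
(C,R,Z): not NE [P1→D gives 9>6; P2→Q gives 9>5; P3→Y gives 8>0]
(C,S,X): not NE [P2→Q gives 9>5]
(C,S,Y): not NE [P2→Q gives 8>0; P3→X gives 7>4]
(C,S,Z): not NE [P1→A gives 8>3; P2→Q gives 9>7; P3→X gives 7>5]
(D,P,X): not NE [P2→S gives 9>3; P3→Y gives 9>7]
(D,P,Y): not NE [P1→C gives 7>0]
(D,P,Z): not NE [P1→A gives 7>4; P2→R gives 10>8; P3→Y gives 9>2]
(D,Q,X): not NE [P2→S gives 9>5]
(D,Q,Y): not NE [P1→C gives 8>0; P2→S gives 5>4]
(D,Q,Z): not NE [P1→C gives 5>3; P2→R gives 10>2]
(D,R,X): not NE [P1→C gives 9>4; P2→S gives 9>7; P3→Z gives 11>9]
(D,R,Y): not NE [P2→S gives 5>4; P3→Z gives 11>2]
(D,R,Z): NE
(D,S,X): not NE [P1→C gives 7>4; P3→Z gives 8>3]
(D,S,Y): not NE [P1→C gives 9>8; P3→Z gives 8>0]
(D,S,Z): not NE [P1→A gives 8>5; P2→R gives 10>5]

PSNE = {(D,R,Z)}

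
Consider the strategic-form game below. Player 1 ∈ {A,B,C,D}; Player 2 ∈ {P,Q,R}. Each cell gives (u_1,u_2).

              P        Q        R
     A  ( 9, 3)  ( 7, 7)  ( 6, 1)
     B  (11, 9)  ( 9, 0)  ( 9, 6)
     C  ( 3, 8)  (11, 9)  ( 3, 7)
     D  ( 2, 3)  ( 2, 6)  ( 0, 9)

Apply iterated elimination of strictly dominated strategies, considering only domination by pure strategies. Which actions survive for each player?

Remaining: P1:{B,C} P2:{P,Q}

P1 drop A (B beats it: P:11>9 Q:9>7 R:9>6)
P1 drop D (B beats it: P:11>2 Q:9>2 R:9>0)
P2 drop R (P beats it: B:9>6 C:8>7)
P1→{B,C} P2→{P,Q}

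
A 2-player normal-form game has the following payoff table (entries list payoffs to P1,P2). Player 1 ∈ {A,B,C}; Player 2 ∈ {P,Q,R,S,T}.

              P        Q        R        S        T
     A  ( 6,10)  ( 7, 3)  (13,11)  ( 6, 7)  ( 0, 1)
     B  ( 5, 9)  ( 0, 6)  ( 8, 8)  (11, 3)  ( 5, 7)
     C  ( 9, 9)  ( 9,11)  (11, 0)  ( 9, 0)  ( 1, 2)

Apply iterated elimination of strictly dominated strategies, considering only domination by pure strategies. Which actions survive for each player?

P2 drop S (P beats it: A:10>7 B:9>3 C:9>0)
P2 drop T (P beats it: A:10>1 B:9>7 C:9>2)
P1 drop B (A beats it: P:6>5 Q:7>0 R:13>8)
P1→{A,C} P2→{P,Q,R}

Remaining: P1:{A,C} P2:{P,Q,R}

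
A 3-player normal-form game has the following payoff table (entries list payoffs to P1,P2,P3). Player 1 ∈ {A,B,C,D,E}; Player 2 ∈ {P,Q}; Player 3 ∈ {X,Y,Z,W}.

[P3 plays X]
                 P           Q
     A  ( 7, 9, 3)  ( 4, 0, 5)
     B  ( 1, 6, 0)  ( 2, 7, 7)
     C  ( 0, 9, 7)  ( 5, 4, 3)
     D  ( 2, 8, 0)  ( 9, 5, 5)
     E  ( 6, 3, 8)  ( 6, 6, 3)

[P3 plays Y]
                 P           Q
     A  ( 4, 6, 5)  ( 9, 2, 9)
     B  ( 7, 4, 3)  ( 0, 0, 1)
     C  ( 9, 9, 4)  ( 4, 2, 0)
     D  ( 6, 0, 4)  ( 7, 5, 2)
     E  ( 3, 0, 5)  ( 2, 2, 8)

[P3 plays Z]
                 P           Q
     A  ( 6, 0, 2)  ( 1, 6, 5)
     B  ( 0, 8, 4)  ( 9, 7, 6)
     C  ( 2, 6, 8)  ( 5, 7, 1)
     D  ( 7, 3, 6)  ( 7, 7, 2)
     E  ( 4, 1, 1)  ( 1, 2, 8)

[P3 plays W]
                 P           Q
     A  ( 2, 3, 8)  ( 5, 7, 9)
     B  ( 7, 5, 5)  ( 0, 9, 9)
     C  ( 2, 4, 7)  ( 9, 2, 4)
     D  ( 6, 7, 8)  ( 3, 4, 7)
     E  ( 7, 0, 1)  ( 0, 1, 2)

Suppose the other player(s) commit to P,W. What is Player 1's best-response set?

P1 best: {B,E}

u_1(A vs P,W) = 2
u_1(B vs P,W) = 7
u_1(C vs P,W) = 2
u_1(D vs P,W) = 6
u_1(E vs P,W) = 7
max payoff 7 at {B,E}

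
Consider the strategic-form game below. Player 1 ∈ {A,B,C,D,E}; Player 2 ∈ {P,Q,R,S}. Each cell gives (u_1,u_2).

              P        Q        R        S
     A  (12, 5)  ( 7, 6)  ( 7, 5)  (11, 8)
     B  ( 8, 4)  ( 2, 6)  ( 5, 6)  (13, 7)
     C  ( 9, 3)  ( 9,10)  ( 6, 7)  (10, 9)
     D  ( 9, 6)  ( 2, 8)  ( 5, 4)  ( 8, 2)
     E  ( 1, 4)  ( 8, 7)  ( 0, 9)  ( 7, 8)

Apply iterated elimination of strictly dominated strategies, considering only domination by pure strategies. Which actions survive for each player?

P1 drop D (A beats it: P:12>9 Q:7>2 R:7>5 S:11>8)
P1 drop E (C beats it: P:9>1 Q:9>8 R:6>0 S:10>7)
P2 drop P (Q beats it: A:6>5 B:6>4 C:10>3)
P2 drop R (S beats it: A:8>5 B:7>6 C:9>7)
P1→{A,B,C} P2→{Q,S}

Survivors P1:{A,B,C} P2:{Q,S}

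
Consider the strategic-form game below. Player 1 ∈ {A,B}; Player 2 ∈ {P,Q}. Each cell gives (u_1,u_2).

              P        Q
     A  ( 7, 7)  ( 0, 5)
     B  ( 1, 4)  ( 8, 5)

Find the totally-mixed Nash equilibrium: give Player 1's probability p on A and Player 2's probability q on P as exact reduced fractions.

P1 indiff ⇒ q·7+(1-q)·0 = q·1+(1-q)·8 ⇒ q(6) = (1-q)(8) ⇒ q = 4/7
P2 indiff ⇒ p·7+(1-p)·4 = p·5+(1-p)·5 ⇒ p(2) = (1-p)(1) ⇒ p = 1/3

P1 mixes 1/3 on A; P2 mixes 4/7 on P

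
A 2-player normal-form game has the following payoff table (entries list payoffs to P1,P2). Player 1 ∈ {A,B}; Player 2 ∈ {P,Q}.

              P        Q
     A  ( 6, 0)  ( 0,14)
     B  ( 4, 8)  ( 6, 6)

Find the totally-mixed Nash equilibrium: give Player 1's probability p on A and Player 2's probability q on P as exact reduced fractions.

(p,q) = (1/8, 3/4)

P1 indiff ⇒ q·6+(1-q)·0 = q·4+(1-q)·6 ⇒ q(2) = (1-q)(6) ⇒ q = 3/4
P2 indiff ⇒ p·0+(1-p)·8 = p·14+(1-p)·6 ⇒ p(-14) = (1-p)(-2) ⇒ p = 1/8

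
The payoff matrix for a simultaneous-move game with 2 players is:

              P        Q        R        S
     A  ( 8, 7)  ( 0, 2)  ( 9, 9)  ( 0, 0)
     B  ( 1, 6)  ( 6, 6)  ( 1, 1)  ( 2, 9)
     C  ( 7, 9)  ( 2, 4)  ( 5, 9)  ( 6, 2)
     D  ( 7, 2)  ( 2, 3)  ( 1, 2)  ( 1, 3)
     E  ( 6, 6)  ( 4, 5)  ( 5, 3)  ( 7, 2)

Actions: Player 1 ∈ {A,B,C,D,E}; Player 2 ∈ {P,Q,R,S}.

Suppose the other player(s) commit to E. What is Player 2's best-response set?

u_2(P vs E) = 6
u_2(Q vs E) = 5
u_2(R vs E) = 3
u_2(S vs E) = 2
max payoff 6 at {P}

BR_2 = {P}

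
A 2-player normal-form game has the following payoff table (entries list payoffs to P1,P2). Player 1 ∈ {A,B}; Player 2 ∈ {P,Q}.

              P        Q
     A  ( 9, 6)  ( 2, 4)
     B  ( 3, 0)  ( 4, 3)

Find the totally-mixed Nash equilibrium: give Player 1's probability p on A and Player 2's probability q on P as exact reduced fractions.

P1 indiff ⇒ q·9+(1-q)·2 = q·3+(1-q)·4 ⇒ q(6) = (1-q)(2) ⇒ q = 1/4
P2 indiff ⇒ p·6+(1-p)·0 = p·4+(1-p)·3 ⇒ p(2) = (1-p)(3) ⇒ p = 3/5

p=3/5, q=1/4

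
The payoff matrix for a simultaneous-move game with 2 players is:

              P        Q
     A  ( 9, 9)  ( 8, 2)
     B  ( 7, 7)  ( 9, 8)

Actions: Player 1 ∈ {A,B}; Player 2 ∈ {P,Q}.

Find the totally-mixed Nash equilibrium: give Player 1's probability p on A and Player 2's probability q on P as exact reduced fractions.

P1 mixes 1/8 on A; P2 mixes 1/3 on P

P1 indiff ⇒ q·9+(1-q)·8 = q·7+(1-q)·9 ⇒ q(2) = (1-q)(1) ⇒ q = 1/3
P2 indiff ⇒ p·9+(1-p)·7 = p·2+(1-p)·8 ⇒ p(7) = (1-p)(1) ⇒ p = 1/8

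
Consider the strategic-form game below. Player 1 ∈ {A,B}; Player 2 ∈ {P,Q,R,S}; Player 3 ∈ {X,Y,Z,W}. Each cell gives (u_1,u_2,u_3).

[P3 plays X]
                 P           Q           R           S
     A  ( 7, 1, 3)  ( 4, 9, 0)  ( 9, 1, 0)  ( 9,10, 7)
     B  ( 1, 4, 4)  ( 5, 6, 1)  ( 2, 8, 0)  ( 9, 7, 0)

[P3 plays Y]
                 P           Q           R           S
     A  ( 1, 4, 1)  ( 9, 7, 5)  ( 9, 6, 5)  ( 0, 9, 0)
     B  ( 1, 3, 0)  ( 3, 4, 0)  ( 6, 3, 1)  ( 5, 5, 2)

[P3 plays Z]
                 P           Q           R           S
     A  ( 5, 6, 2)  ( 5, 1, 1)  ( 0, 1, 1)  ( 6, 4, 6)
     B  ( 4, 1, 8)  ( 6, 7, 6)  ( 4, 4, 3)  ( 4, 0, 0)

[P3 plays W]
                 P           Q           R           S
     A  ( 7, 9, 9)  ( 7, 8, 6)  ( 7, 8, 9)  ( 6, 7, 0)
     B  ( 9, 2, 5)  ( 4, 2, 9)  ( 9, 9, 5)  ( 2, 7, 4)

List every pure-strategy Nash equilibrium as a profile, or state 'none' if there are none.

(A,P,X): not NE [P2→S gives 10>1; P3→W gives 9>3]
(A,P,Y): not NE [P2→S gives 9>4; P3→W gives 9>1]
(A,P,Z): not NE [P3→W gives 9>2]
(A,P,W): not NE [P1→B gives 9>7]
(A,Q,X): not NE [P1→B gives 5>4; P2→S gives 10>9; P3→W gives 6>0]
(A,Q,Y): not NE [P2→S gives 9>7; P3→W gives 6>5]
(A,Q,Z): not NE [P1→B gives 6>5; P2→P gives 6>1; P3→W gives 6>1]
(A,Q,W): not NE [P2→P gives 9>8]
(A,R,X): not NE [P2→S gives 10>1; P3→W gives 9>0]
(A,R,Y): not NE [P2→S gives 9>6; P3→W gives 9>5]
(A,R,Z): not NE [P1→B gives 4>0; P2→P gives 6>1; P3→W gives 9>1]
(A,R,W): not NE [P1→B gives 9>7; P2→P gives 9>8]
(A,S,X): NE
(A,S,Y): not NE [P1→B gives 5>0; P3→X gives 7>0]
(A,S,Z): not NE [P2→P gives 6>4; P3→X gives 7>6]
(A,S,W): not NE [P2→P gives 9>7; P3→X gives 7>0]
(B,P,X): not NE [P1→A gives 7>1; P2→R gives 8>4; P3→Z gives 8>4]
(B,P,Y): not NE [P2→S gives 5>3; P3→Z gives 8>0]
(B,P,Z): not NE [P1→A gives 5>4; P2→Q gives 7>1]
(B,P,W): not NE [P2→R gives 9>2; P3→Z gives 8>5]
(B,Q,X): not NE [P2→R gives 8>6; P3→W gives 9>1]
(B,Q,Y): not NE [P1→A gives 9>3; P2→S gives 5>4; P3→W gives 9>0]
(B,Q,Z): not NE [P3→W gives 9>6]
(B,Q,W): not NE [P1→A gives 7>4; P2→R gives 9>2]
(B,R,X): not NE [P1→A gives 9>2; P3→W gives 5>0]
(B,R,Y): not NE [P1→A gives 9>6; P2→S gives 5>3; P3→W gives 5>1]
(B,R,Z): not NE [P2→Q gives 7>4; P3→W gives 5>3]
(B,R,W): NE
(B,S,X): not NE [P2→R gives 8>7; P3→W gives 4>0]
(B,S,Y): not NE [P3→W gives 4>2]
(B,S,Z): not NE [P1→A gives 6>4; P2→Q gives 7>0; P3→W gives 4>0]
(B,S,W): not NE [P1→A gives 6>2; P2→R gives 9>7]

PSNE = {(A,S,X), (B,R,W)}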